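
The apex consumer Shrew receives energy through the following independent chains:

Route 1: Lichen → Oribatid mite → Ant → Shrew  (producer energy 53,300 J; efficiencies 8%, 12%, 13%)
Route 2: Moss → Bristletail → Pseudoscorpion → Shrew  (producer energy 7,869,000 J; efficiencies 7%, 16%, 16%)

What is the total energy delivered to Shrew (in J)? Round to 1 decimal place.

14167.8 J

Route 1: 53300 × 0.08 × 0.12 × 0.13 = 66.5184 J
Route 2: 7869000 × 0.07 × 0.16 × 0.16 = 14101.248 J
Total at Shrew: 66.5184 + 14101.248 = 14167.7664 J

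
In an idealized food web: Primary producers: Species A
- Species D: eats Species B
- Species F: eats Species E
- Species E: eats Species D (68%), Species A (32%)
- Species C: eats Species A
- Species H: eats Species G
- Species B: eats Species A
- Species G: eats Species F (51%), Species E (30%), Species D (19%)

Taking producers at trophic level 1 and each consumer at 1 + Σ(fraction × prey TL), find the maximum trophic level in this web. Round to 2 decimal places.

5.80

Species B: 1 + 1 = 2
Species C: 1 + 1 = 2
Species D: 1 + 2 = 3
Species E: 1 + (0.68×3 + 0.32×1) = 3.36
Species F: 1 + 3.36 = 4.36
Species G: 1 + (0.51×4.36 + 0.3×3.36 + 0.19×3) = 4.8016
Species H: 1 + 4.8016 = 5.8016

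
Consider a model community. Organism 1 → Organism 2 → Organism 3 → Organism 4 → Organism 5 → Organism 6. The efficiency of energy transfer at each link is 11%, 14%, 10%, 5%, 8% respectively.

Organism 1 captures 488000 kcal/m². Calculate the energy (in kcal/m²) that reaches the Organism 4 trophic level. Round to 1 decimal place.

751.5 kcal/m²

Organism 2: 488000 × 0.11 = 53680 kcal/m²
Organism 3: 53680 × 0.14 = 7515.2 kcal/m²
Organism 4: 7515.2 × 0.1 = 751.52 kcal/m²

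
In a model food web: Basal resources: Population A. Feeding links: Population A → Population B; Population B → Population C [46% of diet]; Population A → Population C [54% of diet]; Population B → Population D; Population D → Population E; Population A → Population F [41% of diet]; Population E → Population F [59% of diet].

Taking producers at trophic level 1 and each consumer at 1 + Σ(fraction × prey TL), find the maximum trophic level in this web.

Population B: 1 + 1 = 2
Population C: 1 + (0.46×2 + 0.54×1) = 2.46
Population D: 1 + 2 = 3
Population E: 1 + 3 = 4
Population F: 1 + (0.41×1 + 0.59×4) = 3.77

4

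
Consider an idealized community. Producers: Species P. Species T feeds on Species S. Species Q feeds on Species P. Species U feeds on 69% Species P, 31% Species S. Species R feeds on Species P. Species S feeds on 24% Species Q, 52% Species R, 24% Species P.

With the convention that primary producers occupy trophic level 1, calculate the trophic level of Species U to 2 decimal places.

Species Q: 1 + 1 = 2
Species R: 1 + 1 = 2
Species S: 1 + (0.24×2 + 0.52×2 + 0.24×1) = 2.76
Species T: 1 + 2.76 = 3.76
Species U: 1 + (0.69×1 + 0.31×2.76) = 2.5456

2.55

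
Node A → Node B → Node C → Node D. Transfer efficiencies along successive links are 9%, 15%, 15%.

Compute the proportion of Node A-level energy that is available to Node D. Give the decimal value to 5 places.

0.00203

Product of link efficiencies: 0.09 × 0.15 × 0.15 = 0.002025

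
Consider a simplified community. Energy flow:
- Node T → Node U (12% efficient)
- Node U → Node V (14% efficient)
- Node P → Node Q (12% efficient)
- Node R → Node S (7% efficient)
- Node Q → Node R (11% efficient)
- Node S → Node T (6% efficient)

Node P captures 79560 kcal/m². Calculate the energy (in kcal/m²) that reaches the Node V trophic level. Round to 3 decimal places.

Node Q: 79560 × 0.12 = 9547.2 kcal/m²
Node R: 9547.2 × 0.11 = 1050.192 kcal/m²
Node S: 1050.192 × 0.07 = 73.51344 kcal/m²
Node T: 73.51344 × 0.06 = 4.4108064 kcal/m²
Node U: 4.4108064 × 0.12 = 0.529296768 kcal/m²
Node V: 0.529296768 × 0.14 = 0.07410154752 kcal/m²

0.074 kcal/m²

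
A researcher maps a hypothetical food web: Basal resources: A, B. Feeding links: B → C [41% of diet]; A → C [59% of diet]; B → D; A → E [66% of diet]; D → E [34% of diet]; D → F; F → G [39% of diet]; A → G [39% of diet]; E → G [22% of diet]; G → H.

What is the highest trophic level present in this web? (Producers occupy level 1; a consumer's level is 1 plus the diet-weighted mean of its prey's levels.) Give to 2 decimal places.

C: 1 + (0.41×1 + 0.59×1) = 2
D: 1 + 1 = 2
E: 1 + (0.66×1 + 0.34×2) = 2.34
F: 1 + 2 = 3
G: 1 + (0.39×3 + 0.39×1 + 0.22×2.34) = 3.0748
H: 1 + 3.0748 = 4.0748

4.07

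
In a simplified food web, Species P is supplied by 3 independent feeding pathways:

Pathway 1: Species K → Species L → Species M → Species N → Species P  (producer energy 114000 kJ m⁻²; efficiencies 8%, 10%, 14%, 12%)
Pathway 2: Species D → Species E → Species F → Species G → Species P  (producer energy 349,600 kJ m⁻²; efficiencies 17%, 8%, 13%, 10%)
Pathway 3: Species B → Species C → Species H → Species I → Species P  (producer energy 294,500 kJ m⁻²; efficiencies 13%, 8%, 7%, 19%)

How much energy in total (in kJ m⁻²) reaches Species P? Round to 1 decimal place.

Pathway 1: 114000 × 0.08 × 0.1 × 0.14 × 0.12 = 15.3216 kJ m⁻²
Pathway 2: 349600 × 0.17 × 0.08 × 0.13 × 0.1 = 61.80928 kJ m⁻²
Pathway 3: 294500 × 0.13 × 0.08 × 0.07 × 0.19 = 40.73524 kJ m⁻²
Total at Species P: 15.3216 + 61.80928 + 40.73524 = 117.86612 kJ m⁻²

117.9 kJ m⁻²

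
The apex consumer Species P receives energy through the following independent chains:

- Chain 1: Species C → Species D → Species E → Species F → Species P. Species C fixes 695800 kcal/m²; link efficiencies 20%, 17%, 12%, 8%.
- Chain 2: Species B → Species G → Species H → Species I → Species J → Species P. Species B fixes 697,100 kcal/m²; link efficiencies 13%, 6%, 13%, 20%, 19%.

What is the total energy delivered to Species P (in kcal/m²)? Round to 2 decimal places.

Chain 1: 695800 × 0.2 × 0.17 × 0.12 × 0.08 = 227.10912 kcal/m²
Chain 2: 697100 × 0.13 × 0.06 × 0.13 × 0.2 × 0.19 = 26.8606572 kcal/m²
Total at Species P: 227.10912 + 26.8606572 = 253.9697772 kcal/m²

253.97 kcal/m²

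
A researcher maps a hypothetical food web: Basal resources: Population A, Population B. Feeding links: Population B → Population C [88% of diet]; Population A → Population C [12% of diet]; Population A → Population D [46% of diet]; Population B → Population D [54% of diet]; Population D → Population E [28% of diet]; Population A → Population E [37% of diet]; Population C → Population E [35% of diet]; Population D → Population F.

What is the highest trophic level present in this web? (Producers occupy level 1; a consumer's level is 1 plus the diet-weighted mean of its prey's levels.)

Population C: 1 + (0.88×1 + 0.12×1) = 2
Population D: 1 + (0.46×1 + 0.54×1) = 2
Population E: 1 + (0.28×2 + 0.37×1 + 0.35×2) = 2.63
Population F: 1 + 2 = 3

3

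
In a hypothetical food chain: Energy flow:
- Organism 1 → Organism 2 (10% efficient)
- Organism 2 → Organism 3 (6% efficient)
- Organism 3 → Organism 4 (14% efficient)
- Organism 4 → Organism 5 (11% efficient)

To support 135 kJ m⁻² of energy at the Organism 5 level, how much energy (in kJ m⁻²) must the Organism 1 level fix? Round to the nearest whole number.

1461039 kJ m⁻²

Cumulative transfer efficiency: 0.1 × 0.06 × 0.14 × 0.11 = 0.0000924
Organism 1 energy = 135 / 0.0000924 = 1461039 kJ m⁻²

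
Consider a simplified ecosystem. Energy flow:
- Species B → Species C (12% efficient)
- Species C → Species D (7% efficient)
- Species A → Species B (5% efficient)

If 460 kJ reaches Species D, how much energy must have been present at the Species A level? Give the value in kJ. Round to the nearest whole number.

Cumulative transfer efficiency: 0.05 × 0.12 × 0.07 = 0.00042
Species A energy = 460 / 0.00042 = 1095238 kJ

1095238 kJ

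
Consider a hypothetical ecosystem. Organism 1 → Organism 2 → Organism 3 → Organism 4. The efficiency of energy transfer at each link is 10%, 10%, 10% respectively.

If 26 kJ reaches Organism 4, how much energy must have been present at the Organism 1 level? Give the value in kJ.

Cumulative transfer efficiency: 0.1 × 0.1 × 0.1 = 0.001
Organism 1 energy = 26 / 0.001 = 26000 kJ

26000 kJ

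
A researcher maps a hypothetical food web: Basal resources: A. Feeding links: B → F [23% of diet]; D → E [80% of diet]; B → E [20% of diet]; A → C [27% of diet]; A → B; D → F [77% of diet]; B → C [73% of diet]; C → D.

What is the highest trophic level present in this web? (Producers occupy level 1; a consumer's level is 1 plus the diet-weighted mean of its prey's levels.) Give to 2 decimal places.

B: 1 + 1 = 2
C: 1 + (0.73×2 + 0.27×1) = 2.73
D: 1 + 2.73 = 3.73
E: 1 + (0.8×3.73 + 0.2×2) = 4.384
F: 1 + (0.23×2 + 0.77×3.73) = 4.3321

4.38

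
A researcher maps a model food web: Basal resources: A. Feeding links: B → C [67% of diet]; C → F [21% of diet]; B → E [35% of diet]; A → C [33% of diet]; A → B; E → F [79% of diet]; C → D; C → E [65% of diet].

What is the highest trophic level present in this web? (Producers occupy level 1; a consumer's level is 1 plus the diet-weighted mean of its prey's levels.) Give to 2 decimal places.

B: 1 + 1 = 2
C: 1 + (0.33×1 + 0.67×2) = 2.67
D: 1 + 2.67 = 3.67
E: 1 + (0.35×2 + 0.65×2.67) = 3.4355
F: 1 + (0.21×2.67 + 0.79×3.4355) = 4.274745

4.27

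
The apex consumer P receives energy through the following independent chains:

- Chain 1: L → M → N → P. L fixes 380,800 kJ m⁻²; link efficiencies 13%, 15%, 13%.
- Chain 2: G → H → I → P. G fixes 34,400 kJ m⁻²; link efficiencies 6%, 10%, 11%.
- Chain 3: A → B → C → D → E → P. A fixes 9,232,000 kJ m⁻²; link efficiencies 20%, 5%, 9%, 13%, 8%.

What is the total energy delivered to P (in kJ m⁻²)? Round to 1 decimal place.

1074.4 kJ m⁻²

Chain 1: 380800 × 0.13 × 0.15 × 0.13 = 965.328 kJ m⁻²
Chain 2: 34400 × 0.06 × 0.1 × 0.11 = 22.704 kJ m⁻²
Chain 3: 9232000 × 0.2 × 0.05 × 0.09 × 0.13 × 0.08 = 86.41152 kJ m⁻²
Total at P: 965.328 + 22.704 + 86.41152 = 1074.44352 kJ m⁻²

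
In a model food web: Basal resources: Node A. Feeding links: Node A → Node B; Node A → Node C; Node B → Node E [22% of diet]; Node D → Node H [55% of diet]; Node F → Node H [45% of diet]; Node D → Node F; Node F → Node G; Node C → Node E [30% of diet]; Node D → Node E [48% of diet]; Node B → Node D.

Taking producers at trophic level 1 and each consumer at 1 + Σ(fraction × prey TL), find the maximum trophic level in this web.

5

Node B: 1 + 1 = 2
Node C: 1 + 1 = 2
Node D: 1 + 2 = 3
Node E: 1 + (0.3×2 + 0.22×2 + 0.48×3) = 3.48
Node F: 1 + 3 = 4
Node G: 1 + 4 = 5
Node H: 1 + (0.55×3 + 0.45×4) = 4.45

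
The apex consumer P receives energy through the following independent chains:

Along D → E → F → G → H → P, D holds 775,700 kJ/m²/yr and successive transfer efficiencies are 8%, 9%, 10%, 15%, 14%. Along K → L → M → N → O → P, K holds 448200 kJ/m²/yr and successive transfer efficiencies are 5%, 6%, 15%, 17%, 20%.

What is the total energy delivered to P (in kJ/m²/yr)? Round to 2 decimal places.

Via D: 775700 × 0.08 × 0.09 × 0.1 × 0.15 × 0.14 = 11.728584 kJ/m²/yr
Via K: 448200 × 0.05 × 0.06 × 0.15 × 0.17 × 0.2 = 6.85746 kJ/m²/yr
Total at P: 11.728584 + 6.85746 = 18.586044 kJ/m²/yr

18.59 kJ/m²/yr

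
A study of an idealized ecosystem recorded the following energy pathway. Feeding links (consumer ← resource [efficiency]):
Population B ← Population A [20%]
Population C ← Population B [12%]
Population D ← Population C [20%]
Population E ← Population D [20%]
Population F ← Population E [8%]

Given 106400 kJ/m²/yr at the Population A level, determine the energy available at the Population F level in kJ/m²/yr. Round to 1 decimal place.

8.2 kJ/m²/yr

Population B: 106400 × 0.2 = 21280 kJ/m²/yr
Population C: 21280 × 0.12 = 2553.6 kJ/m²/yr
Population D: 2553.6 × 0.2 = 510.72 kJ/m²/yr
Population E: 510.72 × 0.2 = 102.144 kJ/m²/yr
Population F: 102.144 × 0.08 = 8.17152 kJ/m²/yr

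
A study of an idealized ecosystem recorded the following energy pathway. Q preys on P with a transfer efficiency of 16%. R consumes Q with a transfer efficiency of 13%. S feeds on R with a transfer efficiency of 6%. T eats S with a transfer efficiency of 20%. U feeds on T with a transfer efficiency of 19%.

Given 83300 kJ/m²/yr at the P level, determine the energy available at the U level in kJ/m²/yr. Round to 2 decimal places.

Q: 83300 × 0.16 = 13328 kJ/m²/yr
R: 13328 × 0.13 = 1732.64 kJ/m²/yr
S: 1732.64 × 0.06 = 103.9584 kJ/m²/yr
T: 103.9584 × 0.2 = 20.79168 kJ/m²/yr
U: 20.79168 × 0.19 = 3.9504192 kJ/m²/yr

3.95 kJ/m²/yr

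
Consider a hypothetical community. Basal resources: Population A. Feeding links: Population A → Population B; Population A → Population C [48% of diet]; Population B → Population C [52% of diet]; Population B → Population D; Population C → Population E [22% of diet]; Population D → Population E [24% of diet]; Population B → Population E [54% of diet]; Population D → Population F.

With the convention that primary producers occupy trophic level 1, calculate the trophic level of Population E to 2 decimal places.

3.35

Population B: 1 + 1 = 2
Population C: 1 + (0.48×1 + 0.52×2) = 2.52
Population D: 1 + 2 = 3
Population E: 1 + (0.22×2.52 + 0.24×3 + 0.54×2) = 3.3544
Population F: 1 + 3 = 4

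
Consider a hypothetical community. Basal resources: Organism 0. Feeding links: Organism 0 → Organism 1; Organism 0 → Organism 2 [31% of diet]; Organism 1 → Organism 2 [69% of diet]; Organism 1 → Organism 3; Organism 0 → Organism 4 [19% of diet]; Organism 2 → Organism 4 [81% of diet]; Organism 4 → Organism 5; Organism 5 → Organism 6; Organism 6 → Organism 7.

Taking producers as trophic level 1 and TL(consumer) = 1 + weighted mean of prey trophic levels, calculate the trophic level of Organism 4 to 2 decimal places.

3.37

Organism 1: 1 + 1 = 2
Organism 2: 1 + (0.31×1 + 0.69×2) = 2.69
Organism 3: 1 + 2 = 3
Organism 4: 1 + (0.19×1 + 0.81×2.69) = 3.3689
Organism 5: 1 + 3.3689 = 4.3689
Organism 6: 1 + 4.3689 = 5.3689
Organism 7: 1 + 5.3689 = 6.3689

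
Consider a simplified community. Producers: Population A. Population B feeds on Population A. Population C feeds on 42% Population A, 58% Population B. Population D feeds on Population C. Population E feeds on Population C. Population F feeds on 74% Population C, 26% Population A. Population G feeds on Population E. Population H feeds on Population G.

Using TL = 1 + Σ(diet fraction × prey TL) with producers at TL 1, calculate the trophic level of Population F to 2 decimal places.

Population B: 1 + 1 = 2
Population C: 1 + (0.42×1 + 0.58×2) = 2.58
Population D: 1 + 2.58 = 3.58
Population E: 1 + 2.58 = 3.58
Population F: 1 + (0.74×2.58 + 0.26×1) = 3.1692
Population G: 1 + 3.58 = 4.58
Population H: 1 + 4.58 = 5.58

3.17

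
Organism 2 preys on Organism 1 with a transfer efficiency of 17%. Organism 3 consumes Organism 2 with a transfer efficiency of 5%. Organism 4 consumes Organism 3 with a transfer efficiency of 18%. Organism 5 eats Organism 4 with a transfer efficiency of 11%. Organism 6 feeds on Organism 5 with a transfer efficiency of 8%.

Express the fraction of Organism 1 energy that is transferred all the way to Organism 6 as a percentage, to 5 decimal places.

0.00135%

Product of link efficiencies: 0.17 × 0.05 × 0.18 × 0.11 × 0.08 = 0.000013464
As a percentage: 0.000013464 × 100 = 0.00135%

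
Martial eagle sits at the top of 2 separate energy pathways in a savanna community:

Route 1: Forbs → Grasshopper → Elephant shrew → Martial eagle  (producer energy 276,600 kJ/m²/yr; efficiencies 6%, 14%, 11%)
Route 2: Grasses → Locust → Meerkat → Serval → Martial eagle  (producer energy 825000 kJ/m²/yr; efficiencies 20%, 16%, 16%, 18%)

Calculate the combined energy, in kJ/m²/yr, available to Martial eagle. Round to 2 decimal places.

Route 1: 276600 × 0.06 × 0.14 × 0.11 = 255.5784 kJ/m²/yr
Route 2: 825000 × 0.2 × 0.16 × 0.16 × 0.18 = 760.32 kJ/m²/yr
Total at Martial eagle: 255.5784 + 760.32 = 1015.8984 kJ/m²/yr

1015.90 kJ/m²/yr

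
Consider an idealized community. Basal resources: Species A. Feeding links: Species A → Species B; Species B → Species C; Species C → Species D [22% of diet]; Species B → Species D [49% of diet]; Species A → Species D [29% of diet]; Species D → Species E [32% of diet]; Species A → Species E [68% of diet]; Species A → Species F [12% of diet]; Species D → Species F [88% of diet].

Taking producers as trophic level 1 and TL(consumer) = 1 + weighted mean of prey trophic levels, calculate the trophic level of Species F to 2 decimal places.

Species B: 1 + 1 = 2
Species C: 1 + 2 = 3
Species D: 1 + (0.22×3 + 0.49×2 + 0.29×1) = 2.93
Species E: 1 + (0.32×2.93 + 0.68×1) = 2.6176
Species F: 1 + (0.12×1 + 0.88×2.93) = 3.6984

3.70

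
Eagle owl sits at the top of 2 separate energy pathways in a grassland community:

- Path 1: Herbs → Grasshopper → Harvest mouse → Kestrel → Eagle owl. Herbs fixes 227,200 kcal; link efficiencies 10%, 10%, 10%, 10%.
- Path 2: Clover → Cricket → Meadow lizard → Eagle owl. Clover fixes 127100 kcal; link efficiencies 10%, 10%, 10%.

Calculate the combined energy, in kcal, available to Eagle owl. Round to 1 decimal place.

Path 1: 227200 × 0.1 × 0.1 × 0.1 × 0.1 = 22.72 kcal
Path 2: 127100 × 0.1 × 0.1 × 0.1 = 127.1 kcal
Total at Eagle owl: 22.72 + 127.1 = 149.82 kcal

149.8 kcal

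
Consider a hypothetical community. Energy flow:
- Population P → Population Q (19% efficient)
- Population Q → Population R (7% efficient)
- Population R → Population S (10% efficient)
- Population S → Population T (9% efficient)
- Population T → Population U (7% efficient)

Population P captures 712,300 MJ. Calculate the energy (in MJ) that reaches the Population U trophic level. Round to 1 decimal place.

Population Q: 712300 × 0.19 = 135337 MJ
Population R: 135337 × 0.07 = 9473.59 MJ
Population S: 9473.59 × 0.1 = 947.359 MJ
Population T: 947.359 × 0.09 = 85.26231 MJ
Population U: 85.26231 × 0.07 = 5.9683617 MJ

6.0 MJ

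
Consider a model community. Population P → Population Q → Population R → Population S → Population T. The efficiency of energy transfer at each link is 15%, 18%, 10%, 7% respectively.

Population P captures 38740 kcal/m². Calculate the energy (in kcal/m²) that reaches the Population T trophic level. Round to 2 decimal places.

7.32 kcal/m²

Population Q: 38740 × 0.15 = 5811 kcal/m²
Population R: 5811 × 0.18 = 1045.98 kcal/m²
Population S: 1045.98 × 0.1 = 104.598 kcal/m²
Population T: 104.598 × 0.07 = 7.32186 kcal/m²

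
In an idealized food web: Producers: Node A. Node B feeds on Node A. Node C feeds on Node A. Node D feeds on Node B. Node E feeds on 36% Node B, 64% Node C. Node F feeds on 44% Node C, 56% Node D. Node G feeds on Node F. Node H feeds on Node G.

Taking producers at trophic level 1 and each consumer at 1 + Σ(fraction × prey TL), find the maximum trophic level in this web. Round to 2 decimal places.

Node B: 1 + 1 = 2
Node C: 1 + 1 = 2
Node D: 1 + 2 = 3
Node E: 1 + (0.36×2 + 0.64×2) = 3
Node F: 1 + (0.44×2 + 0.56×3) = 3.56
Node G: 1 + 3.56 = 4.56
Node H: 1 + 4.56 = 5.56

5.56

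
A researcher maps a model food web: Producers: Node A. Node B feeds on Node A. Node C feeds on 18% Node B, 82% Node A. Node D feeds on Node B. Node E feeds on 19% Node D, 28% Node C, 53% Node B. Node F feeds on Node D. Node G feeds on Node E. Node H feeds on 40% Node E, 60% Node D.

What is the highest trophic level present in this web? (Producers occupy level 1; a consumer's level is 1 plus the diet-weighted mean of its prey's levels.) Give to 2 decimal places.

4.24

Node B: 1 + 1 = 2
Node C: 1 + (0.18×2 + 0.82×1) = 2.18
Node D: 1 + 2 = 3
Node E: 1 + (0.19×3 + 0.28×2.18 + 0.53×2) = 3.2404
Node F: 1 + 3 = 4
Node G: 1 + 3.2404 = 4.2404
Node H: 1 + (0.4×3.2404 + 0.6×3) = 4.09616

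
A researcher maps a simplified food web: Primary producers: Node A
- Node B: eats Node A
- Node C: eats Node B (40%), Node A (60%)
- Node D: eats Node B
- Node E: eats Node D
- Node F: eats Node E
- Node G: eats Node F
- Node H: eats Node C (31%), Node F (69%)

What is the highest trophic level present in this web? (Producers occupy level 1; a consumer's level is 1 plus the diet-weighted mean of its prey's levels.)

6

Node B: 1 + 1 = 2
Node C: 1 + (0.4×2 + 0.6×1) = 2.4
Node D: 1 + 2 = 3
Node E: 1 + 3 = 4
Node F: 1 + 4 = 5
Node G: 1 + 5 = 6
Node H: 1 + (0.31×2.4 + 0.69×5) = 5.194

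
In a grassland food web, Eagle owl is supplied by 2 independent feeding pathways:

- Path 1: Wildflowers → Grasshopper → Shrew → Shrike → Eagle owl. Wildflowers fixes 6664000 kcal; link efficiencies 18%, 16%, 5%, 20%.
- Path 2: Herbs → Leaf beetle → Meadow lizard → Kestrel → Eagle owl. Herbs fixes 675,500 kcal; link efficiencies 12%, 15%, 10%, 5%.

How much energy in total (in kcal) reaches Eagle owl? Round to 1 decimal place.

Path 1: 6664000 × 0.18 × 0.16 × 0.05 × 0.2 = 1919.232 kcal
Path 2: 675500 × 0.12 × 0.15 × 0.1 × 0.05 = 60.795 kcal
Total at Eagle owl: 1919.232 + 60.795 = 1980.027 kcal

1980.0 kcal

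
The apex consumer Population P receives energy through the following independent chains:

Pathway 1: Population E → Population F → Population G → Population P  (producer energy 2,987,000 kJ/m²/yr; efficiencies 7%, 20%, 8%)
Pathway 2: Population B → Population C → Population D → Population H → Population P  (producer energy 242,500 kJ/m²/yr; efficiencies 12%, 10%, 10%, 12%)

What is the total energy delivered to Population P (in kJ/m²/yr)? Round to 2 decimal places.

3380.36 kJ/m²/yr

Pathway 1: 2987000 × 0.07 × 0.2 × 0.08 = 3345.44 kJ/m²/yr
Pathway 2: 242500 × 0.12 × 0.1 × 0.1 × 0.12 = 34.92 kJ/m²/yr
Total at Population P: 3345.44 + 34.92 = 3380.36 kJ/m²/yr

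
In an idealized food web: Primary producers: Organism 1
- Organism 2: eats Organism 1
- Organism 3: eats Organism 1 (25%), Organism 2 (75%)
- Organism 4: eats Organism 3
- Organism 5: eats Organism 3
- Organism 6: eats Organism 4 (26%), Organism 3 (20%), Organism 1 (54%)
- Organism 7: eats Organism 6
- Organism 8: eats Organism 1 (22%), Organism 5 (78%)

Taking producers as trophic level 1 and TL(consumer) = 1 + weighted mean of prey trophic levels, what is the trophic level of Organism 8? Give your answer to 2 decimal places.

4.15

Organism 2: 1 + 1 = 2
Organism 3: 1 + (0.25×1 + 0.75×2) = 2.75
Organism 4: 1 + 2.75 = 3.75
Organism 5: 1 + 2.75 = 3.75
Organism 6: 1 + (0.26×3.75 + 0.2×2.75 + 0.54×1) = 3.065
Organism 7: 1 + 3.065 = 4.065
Organism 8: 1 + (0.22×1 + 0.78×3.75) = 4.145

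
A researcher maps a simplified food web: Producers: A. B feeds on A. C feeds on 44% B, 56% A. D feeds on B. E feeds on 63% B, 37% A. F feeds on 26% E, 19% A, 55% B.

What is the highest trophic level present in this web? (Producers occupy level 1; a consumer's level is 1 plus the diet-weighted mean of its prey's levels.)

B: 1 + 1 = 2
C: 1 + (0.44×2 + 0.56×1) = 2.44
D: 1 + 2 = 3
E: 1 + (0.63×2 + 0.37×1) = 2.63
F: 1 + (0.26×2.63 + 0.19×1 + 0.55×2) = 2.9738

3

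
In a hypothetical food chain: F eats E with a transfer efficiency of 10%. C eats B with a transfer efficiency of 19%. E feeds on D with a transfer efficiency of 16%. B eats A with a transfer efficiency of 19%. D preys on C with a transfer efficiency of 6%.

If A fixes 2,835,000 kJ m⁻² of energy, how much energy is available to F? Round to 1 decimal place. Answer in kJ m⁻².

B: 2835000 × 0.19 = 538650 kJ m⁻²
C: 538650 × 0.19 = 102343.5 kJ m⁻²
D: 102343.5 × 0.06 = 6140.61 kJ m⁻²
E: 6140.61 × 0.16 = 982.4976 kJ m⁻²
F: 982.4976 × 0.1 = 98.24976 kJ m⁻²

98.2 kJ m⁻²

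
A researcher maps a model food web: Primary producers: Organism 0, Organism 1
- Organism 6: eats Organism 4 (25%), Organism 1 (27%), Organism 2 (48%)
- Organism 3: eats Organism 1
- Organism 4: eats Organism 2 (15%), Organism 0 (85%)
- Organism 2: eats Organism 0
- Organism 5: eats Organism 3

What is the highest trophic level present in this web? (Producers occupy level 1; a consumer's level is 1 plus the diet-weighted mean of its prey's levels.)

3

Organism 2: 1 + 1 = 2
Organism 3: 1 + 1 = 2
Organism 4: 1 + (0.15×2 + 0.85×1) = 2.15
Organism 5: 1 + 2 = 3
Organism 6: 1 + (0.25×2.15 + 0.27×1 + 0.48×2) = 2.7675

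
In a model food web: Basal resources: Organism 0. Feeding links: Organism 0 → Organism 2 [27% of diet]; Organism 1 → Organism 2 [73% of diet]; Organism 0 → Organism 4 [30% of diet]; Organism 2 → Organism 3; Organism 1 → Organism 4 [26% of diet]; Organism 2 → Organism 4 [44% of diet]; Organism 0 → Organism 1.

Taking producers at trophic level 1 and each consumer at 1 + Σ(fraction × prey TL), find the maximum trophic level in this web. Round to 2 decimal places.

3.73

Organism 1: 1 + 1 = 2
Organism 2: 1 + (0.73×2 + 0.27×1) = 2.73
Organism 3: 1 + 2.73 = 3.73
Organism 4: 1 + (0.44×2.73 + 0.3×1 + 0.26×2) = 3.0212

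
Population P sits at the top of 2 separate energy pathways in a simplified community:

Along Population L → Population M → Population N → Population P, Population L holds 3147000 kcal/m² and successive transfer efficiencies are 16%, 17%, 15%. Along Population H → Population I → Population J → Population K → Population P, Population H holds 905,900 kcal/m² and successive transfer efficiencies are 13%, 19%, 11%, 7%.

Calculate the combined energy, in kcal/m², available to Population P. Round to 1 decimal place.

Via Population L: 3147000 × 0.16 × 0.17 × 0.15 = 12839.76 kcal/m²
Via Population H: 905900 × 0.13 × 0.19 × 0.11 × 0.07 = 172.293121 kcal/m²
Total at Population P: 12839.76 + 172.293121 = 13012.053121 kcal/m²

13012.1 kcal/m²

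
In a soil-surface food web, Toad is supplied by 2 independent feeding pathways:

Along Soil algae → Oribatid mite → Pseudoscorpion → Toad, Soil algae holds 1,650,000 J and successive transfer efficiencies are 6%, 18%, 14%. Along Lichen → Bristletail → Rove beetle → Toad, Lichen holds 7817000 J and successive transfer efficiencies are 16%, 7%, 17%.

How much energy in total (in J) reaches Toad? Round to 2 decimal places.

17378.37 J

Via Soil algae: 1650000 × 0.06 × 0.18 × 0.14 = 2494.8 J
Via Lichen: 7817000 × 0.16 × 0.07 × 0.17 = 14883.568 J
Total at Toad: 2494.8 + 14883.568 = 17378.368 J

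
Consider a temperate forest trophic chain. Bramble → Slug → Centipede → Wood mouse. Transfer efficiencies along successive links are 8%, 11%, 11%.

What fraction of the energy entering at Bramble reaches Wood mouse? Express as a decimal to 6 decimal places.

0.000968

Product of link efficiencies: 0.08 × 0.11 × 0.11 = 0.000968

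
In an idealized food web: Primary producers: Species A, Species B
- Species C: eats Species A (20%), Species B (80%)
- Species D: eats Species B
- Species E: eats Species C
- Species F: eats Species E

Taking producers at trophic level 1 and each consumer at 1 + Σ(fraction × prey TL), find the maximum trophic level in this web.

Species C: 1 + (0.2×1 + 0.8×1) = 2
Species D: 1 + 1 = 2
Species E: 1 + 2 = 3
Species F: 1 + 3 = 4

4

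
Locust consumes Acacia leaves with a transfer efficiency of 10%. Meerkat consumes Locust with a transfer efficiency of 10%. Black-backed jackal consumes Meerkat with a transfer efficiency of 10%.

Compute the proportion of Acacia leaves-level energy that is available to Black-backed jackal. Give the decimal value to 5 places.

Product of link efficiencies: 0.1 × 0.1 × 0.1 = 0.001

0.00100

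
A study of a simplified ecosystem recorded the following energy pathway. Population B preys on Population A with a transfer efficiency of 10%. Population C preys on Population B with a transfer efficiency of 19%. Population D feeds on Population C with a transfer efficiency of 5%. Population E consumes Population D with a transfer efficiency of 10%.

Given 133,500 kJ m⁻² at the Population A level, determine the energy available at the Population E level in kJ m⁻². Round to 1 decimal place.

12.7 kJ m⁻²

Population B: 133500 × 0.1 = 13350 kJ m⁻²
Population C: 13350 × 0.19 = 2536.5 kJ m⁻²
Population D: 2536.5 × 0.05 = 126.825 kJ m⁻²
Population E: 126.825 × 0.1 = 12.6825 kJ m⁻²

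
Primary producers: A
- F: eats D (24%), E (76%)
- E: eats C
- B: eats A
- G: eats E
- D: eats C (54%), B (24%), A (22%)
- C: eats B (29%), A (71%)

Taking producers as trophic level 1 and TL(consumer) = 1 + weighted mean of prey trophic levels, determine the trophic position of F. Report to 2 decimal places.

4.21

B: 1 + 1 = 2
C: 1 + (0.29×2 + 0.71×1) = 2.29
D: 1 + (0.54×2.29 + 0.24×2 + 0.22×1) = 2.9366
E: 1 + 2.29 = 3.29
F: 1 + (0.24×2.9366 + 0.76×3.29) = 4.205184
G: 1 + 3.29 = 4.29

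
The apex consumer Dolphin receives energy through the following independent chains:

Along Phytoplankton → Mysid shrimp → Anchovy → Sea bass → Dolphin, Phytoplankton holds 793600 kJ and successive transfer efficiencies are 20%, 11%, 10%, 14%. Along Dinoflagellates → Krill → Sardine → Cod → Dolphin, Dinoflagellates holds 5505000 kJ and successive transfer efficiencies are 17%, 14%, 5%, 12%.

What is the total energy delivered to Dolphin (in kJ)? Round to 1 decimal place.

Via Phytoplankton: 793600 × 0.2 × 0.11 × 0.1 × 0.14 = 244.4288 kJ
Via Dinoflagellates: 5505000 × 0.17 × 0.14 × 0.05 × 0.12 = 786.114 kJ
Total at Dolphin: 244.4288 + 786.114 = 1030.5428 kJ

1030.5 kJ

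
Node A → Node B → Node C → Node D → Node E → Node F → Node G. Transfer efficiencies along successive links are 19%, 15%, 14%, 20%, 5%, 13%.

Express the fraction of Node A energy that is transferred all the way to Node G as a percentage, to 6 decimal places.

Product of link efficiencies: 0.19 × 0.15 × 0.14 × 0.2 × 0.05 × 0.13 = 0.000005187
As a percentage: 0.000005187 × 100 = 0.000519%

0.000519%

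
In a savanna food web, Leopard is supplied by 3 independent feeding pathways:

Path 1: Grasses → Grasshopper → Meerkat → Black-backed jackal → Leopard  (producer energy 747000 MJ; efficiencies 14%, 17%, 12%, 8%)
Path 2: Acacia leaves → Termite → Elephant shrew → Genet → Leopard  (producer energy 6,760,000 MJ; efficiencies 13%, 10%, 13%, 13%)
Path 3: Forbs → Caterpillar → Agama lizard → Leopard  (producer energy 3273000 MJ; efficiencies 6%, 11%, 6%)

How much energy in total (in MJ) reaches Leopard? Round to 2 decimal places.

2951.95 MJ

Path 1: 747000 × 0.14 × 0.17 × 0.12 × 0.08 = 170.67456 MJ
Path 2: 6760000 × 0.13 × 0.1 × 0.13 × 0.13 = 1485.172 MJ
Path 3: 3273000 × 0.06 × 0.11 × 0.06 = 1296.108 MJ
Total at Leopard: 170.67456 + 1485.172 + 1296.108 = 2951.95456 MJ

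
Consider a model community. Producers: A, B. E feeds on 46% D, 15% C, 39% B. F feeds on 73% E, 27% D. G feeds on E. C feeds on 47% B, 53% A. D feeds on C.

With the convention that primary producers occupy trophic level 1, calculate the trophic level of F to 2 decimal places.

4.05

C: 1 + (0.47×1 + 0.53×1) = 2
D: 1 + 2 = 3
E: 1 + (0.46×3 + 0.15×2 + 0.39×1) = 3.07
F: 1 + (0.73×3.07 + 0.27×3) = 4.0511
G: 1 + 3.07 = 4.07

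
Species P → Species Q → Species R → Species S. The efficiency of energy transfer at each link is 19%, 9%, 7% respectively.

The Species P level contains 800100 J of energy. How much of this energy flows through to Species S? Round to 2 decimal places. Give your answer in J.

Species Q: 800100 × 0.19 = 152019 J
Species R: 152019 × 0.09 = 13681.71 J
Species S: 13681.71 × 0.07 = 957.7197 J

957.72 J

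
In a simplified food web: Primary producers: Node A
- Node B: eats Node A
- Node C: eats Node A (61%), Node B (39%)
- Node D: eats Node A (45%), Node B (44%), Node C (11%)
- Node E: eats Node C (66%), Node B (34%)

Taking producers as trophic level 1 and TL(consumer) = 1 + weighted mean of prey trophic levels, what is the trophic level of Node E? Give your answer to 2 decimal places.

Node B: 1 + 1 = 2
Node C: 1 + (0.61×1 + 0.39×2) = 2.39
Node D: 1 + (0.45×1 + 0.44×2 + 0.11×2.39) = 2.5929
Node E: 1 + (0.66×2.39 + 0.34×2) = 3.2574

3.26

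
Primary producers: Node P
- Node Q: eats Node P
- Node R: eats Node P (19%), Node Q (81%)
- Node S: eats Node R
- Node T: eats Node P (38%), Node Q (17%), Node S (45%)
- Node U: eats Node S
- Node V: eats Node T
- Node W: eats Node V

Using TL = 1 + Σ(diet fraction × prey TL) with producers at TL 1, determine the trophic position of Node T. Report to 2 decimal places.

3.43

Node Q: 1 + 1 = 2
Node R: 1 + (0.19×1 + 0.81×2) = 2.81
Node S: 1 + 2.81 = 3.81
Node T: 1 + (0.38×1 + 0.17×2 + 0.45×3.81) = 3.4345
Node U: 1 + 3.81 = 4.81
Node V: 1 + 3.4345 = 4.4345
Node W: 1 + 4.4345 = 5.4345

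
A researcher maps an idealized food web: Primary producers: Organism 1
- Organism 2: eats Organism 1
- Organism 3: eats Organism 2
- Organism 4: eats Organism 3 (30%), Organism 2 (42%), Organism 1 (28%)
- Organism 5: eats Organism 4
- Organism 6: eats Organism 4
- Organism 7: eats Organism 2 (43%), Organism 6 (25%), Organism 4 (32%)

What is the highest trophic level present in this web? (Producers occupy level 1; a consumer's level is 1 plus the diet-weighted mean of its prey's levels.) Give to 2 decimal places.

4.02

Organism 2: 1 + 1 = 2
Organism 3: 1 + 2 = 3
Organism 4: 1 + (0.3×3 + 0.42×2 + 0.28×1) = 3.02
Organism 5: 1 + 3.02 = 4.02
Organism 6: 1 + 3.02 = 4.02
Organism 7: 1 + (0.43×2 + 0.25×4.02 + 0.32×3.02) = 3.8314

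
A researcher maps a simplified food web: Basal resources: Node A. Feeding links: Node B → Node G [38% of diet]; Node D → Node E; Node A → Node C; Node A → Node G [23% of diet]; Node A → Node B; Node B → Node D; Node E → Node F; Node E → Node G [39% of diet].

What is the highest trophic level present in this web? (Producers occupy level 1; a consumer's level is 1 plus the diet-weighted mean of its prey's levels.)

Node B: 1 + 1 = 2
Node C: 1 + 1 = 2
Node D: 1 + 2 = 3
Node E: 1 + 3 = 4
Node F: 1 + 4 = 5
Node G: 1 + (0.39×4 + 0.38×2 + 0.23×1) = 3.55

5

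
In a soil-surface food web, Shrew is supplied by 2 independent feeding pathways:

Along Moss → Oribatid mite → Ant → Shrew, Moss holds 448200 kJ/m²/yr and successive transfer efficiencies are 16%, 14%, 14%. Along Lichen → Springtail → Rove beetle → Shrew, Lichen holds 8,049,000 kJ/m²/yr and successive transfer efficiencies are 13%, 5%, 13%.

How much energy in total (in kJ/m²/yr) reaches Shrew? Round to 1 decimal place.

8207.0 kJ/m²/yr

Via Moss: 448200 × 0.16 × 0.14 × 0.14 = 1405.5552 kJ/m²/yr
Via Lichen: 8049000 × 0.13 × 0.05 × 0.13 = 6801.405 kJ/m²/yr
Total at Shrew: 1405.5552 + 6801.405 = 8206.9602 kJ/m²/yr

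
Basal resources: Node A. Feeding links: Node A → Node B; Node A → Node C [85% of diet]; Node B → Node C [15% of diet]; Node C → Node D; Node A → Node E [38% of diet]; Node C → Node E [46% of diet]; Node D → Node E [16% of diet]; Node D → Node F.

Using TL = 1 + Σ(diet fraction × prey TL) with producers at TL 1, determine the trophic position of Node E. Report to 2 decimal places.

Node B: 1 + 1 = 2
Node C: 1 + (0.85×1 + 0.15×2) = 2.15
Node D: 1 + 2.15 = 3.15
Node E: 1 + (0.38×1 + 0.46×2.15 + 0.16×3.15) = 2.873
Node F: 1 + 3.15 = 4.15

2.87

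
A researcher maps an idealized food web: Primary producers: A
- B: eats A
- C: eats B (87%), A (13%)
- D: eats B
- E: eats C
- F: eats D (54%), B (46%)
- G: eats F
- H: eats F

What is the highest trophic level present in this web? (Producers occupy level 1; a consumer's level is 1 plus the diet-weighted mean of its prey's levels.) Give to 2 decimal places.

4.54

B: 1 + 1 = 2
C: 1 + (0.87×2 + 0.13×1) = 2.87
D: 1 + 2 = 3
E: 1 + 2.87 = 3.87
F: 1 + (0.54×3 + 0.46×2) = 3.54
G: 1 + 3.54 = 4.54
H: 1 + 3.54 = 4.54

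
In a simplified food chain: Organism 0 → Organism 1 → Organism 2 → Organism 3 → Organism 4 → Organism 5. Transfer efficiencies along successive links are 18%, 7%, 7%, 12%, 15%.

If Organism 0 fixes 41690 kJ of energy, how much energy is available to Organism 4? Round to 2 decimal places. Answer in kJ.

Organism 1: 41690 × 0.18 = 7504.2 kJ
Organism 2: 7504.2 × 0.07 = 525.294 kJ
Organism 3: 525.294 × 0.07 = 36.77058 kJ
Organism 4: 36.77058 × 0.12 = 4.4124696 kJ

4.41 kJ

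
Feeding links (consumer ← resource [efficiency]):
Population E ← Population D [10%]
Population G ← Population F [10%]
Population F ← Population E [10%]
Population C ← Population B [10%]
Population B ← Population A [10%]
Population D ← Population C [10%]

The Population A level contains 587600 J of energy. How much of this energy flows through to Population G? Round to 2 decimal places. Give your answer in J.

Population B: 587600 × 0.1 = 58760 J
Population C: 58760 × 0.1 = 5876 J
Population D: 5876 × 0.1 = 587.6 J
Population E: 587.6 × 0.1 = 58.76 J
Population F: 58.76 × 0.1 = 5.876 J
Population G: 5.876 × 0.1 = 0.5876 J

0.59 J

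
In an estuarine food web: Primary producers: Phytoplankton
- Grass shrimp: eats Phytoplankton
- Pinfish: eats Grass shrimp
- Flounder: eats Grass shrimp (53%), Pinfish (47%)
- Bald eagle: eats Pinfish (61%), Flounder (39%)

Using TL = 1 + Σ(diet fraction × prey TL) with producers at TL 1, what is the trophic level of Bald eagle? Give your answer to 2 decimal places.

4.18

Grass shrimp: 1 + 1 = 2
Pinfish: 1 + 2 = 3
Flounder: 1 + (0.53×2 + 0.47×3) = 3.47
Bald eagle: 1 + (0.61×3 + 0.39×3.47) = 4.1833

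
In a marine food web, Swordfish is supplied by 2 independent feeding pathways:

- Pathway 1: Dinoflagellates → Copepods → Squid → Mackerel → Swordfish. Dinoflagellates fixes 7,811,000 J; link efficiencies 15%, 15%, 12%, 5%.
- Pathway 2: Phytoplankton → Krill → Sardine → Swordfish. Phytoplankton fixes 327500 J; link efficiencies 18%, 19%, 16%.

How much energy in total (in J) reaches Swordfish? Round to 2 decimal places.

2846.57 J

Pathway 1: 7811000 × 0.15 × 0.15 × 0.12 × 0.05 = 1054.485 J
Pathway 2: 327500 × 0.18 × 0.19 × 0.16 = 1792.08 J
Total at Swordfish: 1054.485 + 1792.08 = 2846.565 J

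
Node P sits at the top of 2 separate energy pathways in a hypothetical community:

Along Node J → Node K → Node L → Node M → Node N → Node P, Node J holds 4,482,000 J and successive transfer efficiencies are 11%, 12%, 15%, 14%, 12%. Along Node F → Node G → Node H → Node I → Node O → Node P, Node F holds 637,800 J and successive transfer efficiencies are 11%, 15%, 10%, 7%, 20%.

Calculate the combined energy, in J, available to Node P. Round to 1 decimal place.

Via Node J: 4482000 × 0.11 × 0.12 × 0.15 × 0.14 × 0.12 = 149.089248 J
Via Node F: 637800 × 0.11 × 0.15 × 0.1 × 0.07 × 0.2 = 14.73318 J
Total at Node P: 149.089248 + 14.73318 = 163.822428 J

163.8 J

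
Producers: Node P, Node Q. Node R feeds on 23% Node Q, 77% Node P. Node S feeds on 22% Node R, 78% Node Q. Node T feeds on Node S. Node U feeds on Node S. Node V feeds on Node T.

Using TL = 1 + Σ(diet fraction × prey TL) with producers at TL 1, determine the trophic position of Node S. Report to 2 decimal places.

2.22

Node R: 1 + (0.23×1 + 0.77×1) = 2
Node S: 1 + (0.22×2 + 0.78×1) = 2.22
Node T: 1 + 2.22 = 3.22
Node U: 1 + 2.22 = 3.22
Node V: 1 + 3.22 = 4.22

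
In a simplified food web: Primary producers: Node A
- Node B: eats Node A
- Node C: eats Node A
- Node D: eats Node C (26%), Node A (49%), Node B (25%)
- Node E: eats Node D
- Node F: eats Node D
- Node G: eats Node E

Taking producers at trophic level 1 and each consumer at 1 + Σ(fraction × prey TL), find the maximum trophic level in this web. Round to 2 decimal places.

Node B: 1 + 1 = 2
Node C: 1 + 1 = 2
Node D: 1 + (0.26×2 + 0.49×1 + 0.25×2) = 2.51
Node E: 1 + 2.51 = 3.51
Node F: 1 + 2.51 = 3.51
Node G: 1 + 3.51 = 4.51

4.51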